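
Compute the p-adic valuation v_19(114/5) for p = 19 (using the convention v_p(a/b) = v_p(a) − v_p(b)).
v_19(114/5) = 1

Factor powers of 19 from the numerator and denominator of the reduced fraction: 114 = 19^1 · 6 and 5 = 19^0 · 5. Apply v_p(a/b) = v_p(a) − v_p(b): v_19(114/5) = 1 − 0 = 1.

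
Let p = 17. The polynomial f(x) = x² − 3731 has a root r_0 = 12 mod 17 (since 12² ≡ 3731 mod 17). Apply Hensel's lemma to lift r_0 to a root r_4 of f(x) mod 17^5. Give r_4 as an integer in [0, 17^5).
r_4 = 1100252 (mod 1419857)

Hensel's recurrence: r_{i+1} = r_i − f(r_i)·(f′(r_i))^{-1} mod 17^{i+2}, with f′(x) = 2x. Iterate:
  r_0 = 12 (mod 17)
  r_1 = 29 (mod 289)
  r_2 = 4653 (mod 4913)
  r_3 = 14479 (mod 83521)
  r_4 = 1100252 (mod 1419857)
Final: r_4 = 1100252, and one checks f(r_4) ≡ 0 mod 17^5.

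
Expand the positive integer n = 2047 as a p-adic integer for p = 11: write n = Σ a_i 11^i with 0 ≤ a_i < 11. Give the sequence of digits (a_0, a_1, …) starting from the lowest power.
(a_0, a_1, …) = (1, 10, 5, 1)

Repeated division by 11 gives the digits low-to-high: 2047 = 1 + 10·11^1 + 5·11^2 + 1·11^3. Digit sequence: (1, 10, 5, 1).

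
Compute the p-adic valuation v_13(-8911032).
v_13(-8911032) = 5

v_13(n) is the largest exponent k such that 13^k divides n. Factor out: -8911032 = -13^5 · 24. (Sign doesn't affect v_p.) So v_13(-8911032) = 5.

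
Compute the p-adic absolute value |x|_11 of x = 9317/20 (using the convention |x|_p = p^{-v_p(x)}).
|9317/20|_11 = 1/1331

Step 1 — compute v_11(x) by factoring powers of 11 out of the numerator and denominator: v_11(9317/20) = 3. Step 2 — apply |x|_p = p^{-v_p(x)} = 11^{-3} = 1/1331.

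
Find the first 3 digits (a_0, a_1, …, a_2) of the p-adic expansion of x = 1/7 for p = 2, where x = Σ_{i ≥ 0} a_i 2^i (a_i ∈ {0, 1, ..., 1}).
(a_0, …, a_2) = (1, 1, 1)

v_2(1/7) = 0 (numerator and denominator both coprime to 2), so x ∈ ℤ_2^×. Compute digits iteratively via a_i = x_i mod 2, x_{i+1} = (x_i − a_i)/2, with x_0 = x:
  x_0 = 1/7;  a_0 = 1;  x_1 = (x_0 − 1)/2 = -3/7
  x_1 = -3/7;  a_1 = 1;  x_2 = (x_1 − 1)/2 = -5/7
  x_2 = -5/7;  a_2 = 1;  x_3 = (x_2 − 1)/2 = -6/7
Digits: (1, 1, 1).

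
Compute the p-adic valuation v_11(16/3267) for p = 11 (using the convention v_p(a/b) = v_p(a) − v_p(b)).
v_11(16/3267) = -2

Factor powers of 11 from the numerator and denominator of the reduced fraction: 16 = 11^0 · 16 and 3267 = 11^2 · 27. Apply v_p(a/b) = v_p(a) − v_p(b): v_11(16/3267) = 0 − 2 = -2.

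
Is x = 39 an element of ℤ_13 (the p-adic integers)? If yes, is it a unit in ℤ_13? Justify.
x ∈ ℤ_13 but not a unit; v_13(x) = 1 > 0

ℤ_13 = {x ∈ ℚ_13 : v_13(x) ≥ 0} and ℤ_13^× = {x ∈ ℤ_13 : v_13(x) = 0}. Here v_13(39) = v_13(num) − v_13(den) = 1; compare against these criteria.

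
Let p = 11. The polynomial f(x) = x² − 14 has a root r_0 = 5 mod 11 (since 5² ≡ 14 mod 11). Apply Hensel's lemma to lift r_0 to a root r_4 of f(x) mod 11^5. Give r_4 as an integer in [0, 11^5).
r_4 = 8244 (mod 161051)

Hensel's recurrence: r_{i+1} = r_i − f(r_i)·(f′(r_i))^{-1} mod 11^{i+2}, with f′(x) = 2x. Iterate:
  r_0 = 5 (mod 11)
  r_1 = 16 (mod 121)
  r_2 = 258 (mod 1331)
  r_3 = 8244 (mod 14641)
  r_4 = 8244 (mod 161051)
Final: r_4 = 8244, and one checks f(r_4) ≡ 0 mod 11^5.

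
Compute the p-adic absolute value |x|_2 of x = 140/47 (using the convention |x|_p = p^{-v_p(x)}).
|140/47|_2 = 1/4

Step 1 — compute v_2(x) by factoring powers of 2 out of the numerator and denominator: v_2(140/47) = 2. Step 2 — apply |x|_p = p^{-v_p(x)} = 2^{-2} = 1/4.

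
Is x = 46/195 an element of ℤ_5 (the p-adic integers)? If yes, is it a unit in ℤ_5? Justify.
x ∉ ℤ_5 (v_5(x) = -1 < 0)

ℤ_5 = {x ∈ ℚ_5 : v_5(x) ≥ 0} and ℤ_5^× = {x ∈ ℤ_5 : v_5(x) = 0}. Here v_5(46/195) = v_5(num) − v_5(den) = -1; compare against these criteria.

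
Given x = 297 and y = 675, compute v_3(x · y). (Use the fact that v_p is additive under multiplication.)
v_3(200475) = 6

v_p(x) = 3 (factor: 297 = 3^3 · 11); v_p(y) = 3 (factor: 675 = 3^3 · 25). Additivity: v_p(xy) = v_p(x) + v_p(y) = 3 + 3 = 6. (Direct check: xy = 200475 = 3^6 · (275).)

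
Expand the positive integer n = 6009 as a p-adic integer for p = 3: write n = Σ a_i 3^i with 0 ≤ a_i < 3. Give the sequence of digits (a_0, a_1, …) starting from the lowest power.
(a_0, a_1, …) = (0, 2, 1, 0, 2, 0, 2, 2)

Repeated division by 3 gives the digits low-to-high: 6009 = 2·3^1 + 1·3^2 + 2·3^4 + 2·3^6 + 2·3^7. Digit sequence: (0, 2, 1, 0, 2, 0, 2, 2).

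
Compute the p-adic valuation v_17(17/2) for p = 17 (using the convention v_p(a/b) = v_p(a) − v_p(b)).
v_17(17/2) = 1

Factor powers of 17 from the numerator and denominator of the reduced fraction: 17 = 17^1 · 1 and 2 = 17^0 · 2. Apply v_p(a/b) = v_p(a) − v_p(b): v_17(17/2) = 1 − 0 = 1.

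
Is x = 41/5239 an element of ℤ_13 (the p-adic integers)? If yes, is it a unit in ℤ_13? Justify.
x ∉ ℤ_13 (v_13(x) = -2 < 0)

ℤ_13 = {x ∈ ℚ_13 : v_13(x) ≥ 0} and ℤ_13^× = {x ∈ ℤ_13 : v_13(x) = 0}. Here v_13(41/5239) = v_13(num) − v_13(den) = -2; compare against these criteria.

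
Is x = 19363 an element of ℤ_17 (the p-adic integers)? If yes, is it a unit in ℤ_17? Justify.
x ∈ ℤ_17 but not a unit; v_17(x) = 2 > 0

ℤ_17 = {x ∈ ℚ_17 : v_17(x) ≥ 0} and ℤ_17^× = {x ∈ ℤ_17 : v_17(x) = 0}. Here v_17(19363) = v_17(num) − v_17(den) = 2; compare against these criteria.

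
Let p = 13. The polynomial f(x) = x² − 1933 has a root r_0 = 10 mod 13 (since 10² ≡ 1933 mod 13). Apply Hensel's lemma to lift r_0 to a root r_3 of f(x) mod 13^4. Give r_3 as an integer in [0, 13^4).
r_3 = 296 (mod 28561)

Hensel's recurrence: r_{i+1} = r_i − f(r_i)·(f′(r_i))^{-1} mod 13^{i+2}, with f′(x) = 2x. Iterate:
  r_0 = 10 (mod 13)
  r_1 = 127 (mod 169)
  r_2 = 296 (mod 2197)
  r_3 = 296 (mod 28561)
Final: r_3 = 296, and one checks f(r_3) ≡ 0 mod 13^4.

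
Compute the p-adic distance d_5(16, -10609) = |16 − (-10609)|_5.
d_5(16, -10609) = 1/625

Step 1 — x − y = 16 − (-10609) = 10625. Step 2 — v_5(10625) = 4 (factor: 10625 = (5^4 · 17); the sign does not affect v_p). Step 3 — |x − y|_5 = 5^{-4} = 1/625.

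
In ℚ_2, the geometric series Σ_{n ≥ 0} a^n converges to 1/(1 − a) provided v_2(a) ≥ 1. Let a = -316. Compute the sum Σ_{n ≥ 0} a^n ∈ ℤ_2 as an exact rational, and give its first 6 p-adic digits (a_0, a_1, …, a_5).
Σ a^n = 1/(1 − a) = 1/317;  first 6 digits = (1, 0, 1, 0, 1, 0)

v_2(a) = 2 ≥ 1, so the series converges in ℤ_2 to 1/(1 − a) = 1/(1 − (-316)) = 1/317. Expand this rational in ℤ_2: compute digits iteratively via d_i = x_i mod 2, x_{i+1} = (x_i − d_i)/2. The first 6 digits are (1, 0, 1, 0, 1, 0).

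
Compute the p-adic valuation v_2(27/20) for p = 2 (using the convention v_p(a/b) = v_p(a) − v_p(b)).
v_2(27/20) = -2

Factor powers of 2 from the numerator and denominator of the reduced fraction: 27 = 2^0 · 27 and 20 = 2^2 · 5. Apply v_p(a/b) = v_p(a) − v_p(b): v_2(27/20) = 0 − 2 = -2.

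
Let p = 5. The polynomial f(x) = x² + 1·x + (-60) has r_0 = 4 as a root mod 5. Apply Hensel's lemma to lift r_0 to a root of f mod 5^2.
r_1 = 14 (mod 25)

Hensel: r_{i+1} = r_i − f(r_i)·(f′(r_i))^{-1} mod 5^{i+2}, f′(x) = 2x + 1. Iterate:
  r_0 = 4 (mod 5)
  r_1 = 14 (mod 25)
Final: r = 14 satisfies f(r) ≡ 0 mod 5^2.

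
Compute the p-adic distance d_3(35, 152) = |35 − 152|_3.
d_3(35, 152) = 1/9

Step 1 — x − y = 35 − 152 = -117. Step 2 — v_3(-117) = 2 (factor: -117 = −(3^2 · 13); the sign does not affect v_p). Step 3 — |x − y|_3 = 3^{-2} = 1/9.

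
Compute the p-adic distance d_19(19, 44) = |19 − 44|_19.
d_19(19, 44) = 1

Step 1 — x − y = 19 − 44 = -25. Step 2 — v_19(-25) = 0 (factor: -25 = −(19^0 · 25); the sign does not affect v_p). Step 3 — |x − y|_19 = 19^{0} = 1.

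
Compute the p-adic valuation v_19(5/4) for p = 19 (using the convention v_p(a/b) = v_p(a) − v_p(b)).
v_19(5/4) = 0

Factor powers of 19 from the numerator and denominator of the reduced fraction: 5 = 19^0 · 5 and 4 = 19^0 · 4. Apply v_p(a/b) = v_p(a) − v_p(b): v_19(5/4) = 0 − 0 = 0.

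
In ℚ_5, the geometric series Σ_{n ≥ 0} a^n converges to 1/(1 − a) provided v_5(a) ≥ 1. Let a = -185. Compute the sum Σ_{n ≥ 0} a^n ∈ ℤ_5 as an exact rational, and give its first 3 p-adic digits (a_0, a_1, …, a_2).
Σ a^n = 1/(1 − a) = 1/186;  first 3 digits = (1, 3, 1)

v_5(a) = 1 ≥ 1, so the series converges in ℤ_5 to 1/(1 − a) = 1/(1 − (-185)) = 1/186. Expand this rational in ℤ_5: compute digits iteratively via d_i = x_i mod 5, x_{i+1} = (x_i − d_i)/5. The first 3 digits are (1, 3, 1).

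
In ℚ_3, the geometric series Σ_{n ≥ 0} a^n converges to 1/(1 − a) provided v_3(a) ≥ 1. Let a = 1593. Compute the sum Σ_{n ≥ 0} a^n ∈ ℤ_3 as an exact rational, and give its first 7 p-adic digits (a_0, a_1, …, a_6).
Σ a^n = 1/(1 − a) = -1/1592;  first 7 digits = (1, 0, 0, 2, 1, 0, 0)

v_3(a) = 3 ≥ 1, so the series converges in ℤ_3 to 1/(1 − a) = 1/(1 − 1593) = -1/1592. Expand this rational in ℤ_3: compute digits iteratively via d_i = x_i mod 3, x_{i+1} = (x_i − d_i)/3. The first 7 digits are (1, 0, 0, 2, 1, 0, 0).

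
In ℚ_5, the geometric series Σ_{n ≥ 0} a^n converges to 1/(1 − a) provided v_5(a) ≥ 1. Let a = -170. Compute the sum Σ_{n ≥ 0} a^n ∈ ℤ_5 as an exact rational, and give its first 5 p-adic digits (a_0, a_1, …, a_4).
Σ a^n = 1/(1 − a) = 1/171;  first 5 digits = (1, 1, 4, 0, 1)

v_5(a) = 1 ≥ 1, so the series converges in ℤ_5 to 1/(1 − a) = 1/(1 − (-170)) = 1/171. Expand this rational in ℤ_5: compute digits iteratively via d_i = x_i mod 5, x_{i+1} = (x_i − d_i)/5. The first 5 digits are (1, 1, 4, 0, 1).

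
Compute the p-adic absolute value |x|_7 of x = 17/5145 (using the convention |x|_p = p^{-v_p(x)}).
|17/5145|_7 = 343

Step 1 — compute v_7(x) by factoring powers of 7 out of the numerator and denominator: v_7(17/5145) = -3. Step 2 — apply |x|_p = p^{-v_p(x)} = 7^{3} = 343.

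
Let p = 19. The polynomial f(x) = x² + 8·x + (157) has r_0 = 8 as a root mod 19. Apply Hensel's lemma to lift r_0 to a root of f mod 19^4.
r_3 = 121608 (mod 130321)

Hensel: r_{i+1} = r_i − f(r_i)·(f′(r_i))^{-1} mod 19^{i+2}, f′(x) = 2x + 8. Iterate:
  r_0 = 8 (mod 19)
  r_1 = 312 (mod 361)
  r_2 = 5005 (mod 6859)
  r_3 = 121608 (mod 130321)
Final: r = 121608 satisfies f(r) ≡ 0 mod 19^4.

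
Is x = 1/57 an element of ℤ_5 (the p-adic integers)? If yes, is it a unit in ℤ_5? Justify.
x ∈ ℤ_5^× (unit); v_5(x) = 0

ℤ_5 = {x ∈ ℚ_5 : v_5(x) ≥ 0} and ℤ_5^× = {x ∈ ℤ_5 : v_5(x) = 0}. Here v_5(1/57) = v_5(num) − v_5(den) = 0; compare against these criteria.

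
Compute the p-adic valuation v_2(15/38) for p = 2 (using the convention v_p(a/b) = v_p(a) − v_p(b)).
v_2(15/38) = -1

Factor powers of 2 from the numerator and denominator of the reduced fraction: 15 = 2^0 · 15 and 38 = 2^1 · 19. Apply v_p(a/b) = v_p(a) − v_p(b): v_2(15/38) = 0 − 1 = -1.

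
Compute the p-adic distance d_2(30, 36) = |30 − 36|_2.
d_2(30, 36) = 1/2

Step 1 — x − y = 30 − 36 = -6. Step 2 — v_2(-6) = 1 (factor: -6 = −(2^1 · 3); the sign does not affect v_p). Step 3 — |x − y|_2 = 2^{-1} = 1/2.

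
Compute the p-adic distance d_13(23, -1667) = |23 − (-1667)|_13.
d_13(23, -1667) = 1/169

Step 1 — x − y = 23 − (-1667) = 1690. Step 2 — v_13(1690) = 2 (factor: 1690 = (13^2 · 10); the sign does not affect v_p). Step 3 — |x − y|_13 = 13^{-2} = 1/169.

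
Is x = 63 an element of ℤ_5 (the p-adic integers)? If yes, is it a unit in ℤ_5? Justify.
x ∈ ℤ_5^× (unit); v_5(x) = 0

ℤ_5 = {x ∈ ℚ_5 : v_5(x) ≥ 0} and ℤ_5^× = {x ∈ ℤ_5 : v_5(x) = 0}. Here v_5(63) = v_5(num) − v_5(den) = 0; compare against these criteria.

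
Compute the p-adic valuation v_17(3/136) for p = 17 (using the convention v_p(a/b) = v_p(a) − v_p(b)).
v_17(3/136) = -1

Factor powers of 17 from the numerator and denominator of the reduced fraction: 3 = 17^0 · 3 and 136 = 17^1 · 8. Apply v_p(a/b) = v_p(a) − v_p(b): v_17(3/136) = 0 − 1 = -1.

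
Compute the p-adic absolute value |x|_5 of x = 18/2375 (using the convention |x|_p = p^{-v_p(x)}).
|18/2375|_5 = 125

Step 1 — compute v_5(x) by factoring powers of 5 out of the numerator and denominator: v_5(18/2375) = -3. Step 2 — apply |x|_p = p^{-v_p(x)} = 5^{3} = 125.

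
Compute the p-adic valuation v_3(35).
v_3(35) = 0

v_3(n) is the largest exponent k such that 3^k divides n. Factor out: 35 = 3^0 · 35. (Sign doesn't affect v_p.) So v_3(35) = 0.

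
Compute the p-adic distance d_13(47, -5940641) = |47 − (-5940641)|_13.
d_13(47, -5940641) = 1/371293

Step 1 — x − y = 47 − (-5940641) = 5940688. Step 2 — v_13(5940688) = 5 (factor: 5940688 = (13^5 · 16); the sign does not affect v_p). Step 3 — |x − y|_13 = 13^{-5} = 1/371293.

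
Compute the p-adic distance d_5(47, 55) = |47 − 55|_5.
d_5(47, 55) = 1

Step 1 — x − y = 47 − 55 = -8. Step 2 — v_5(-8) = 0 (factor: -8 = −(5^0 · 8); the sign does not affect v_p). Step 3 — |x − y|_5 = 5^{0} = 1.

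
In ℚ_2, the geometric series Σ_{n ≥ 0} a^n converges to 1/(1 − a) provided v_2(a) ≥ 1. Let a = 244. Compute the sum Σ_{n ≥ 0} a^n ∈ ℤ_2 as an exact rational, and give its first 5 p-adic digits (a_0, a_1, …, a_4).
Σ a^n = 1/(1 − a) = -1/243;  first 5 digits = (1, 0, 1, 0, 0)

v_2(a) = 2 ≥ 1, so the series converges in ℤ_2 to 1/(1 − a) = 1/(1 − 244) = -1/243. Expand this rational in ℤ_2: compute digits iteratively via d_i = x_i mod 2, x_{i+1} = (x_i − d_i)/2. The first 5 digits are (1, 0, 1, 0, 0).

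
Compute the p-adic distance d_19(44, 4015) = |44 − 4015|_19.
d_19(44, 4015) = 1/361

Step 1 — x − y = 44 − 4015 = -3971. Step 2 — v_19(-3971) = 2 (factor: -3971 = −(19^2 · 11); the sign does not affect v_p). Step 3 — |x − y|_19 = 19^{-2} = 1/361.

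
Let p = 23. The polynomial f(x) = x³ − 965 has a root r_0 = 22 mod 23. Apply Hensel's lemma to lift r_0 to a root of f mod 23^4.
r_3 = 152673 (mod 279841)

Hensel: r_{i+1} = r_i − f(r_i)/f′(r_i) mod 23^{i+2}, where f′(x) = 3x². Iterate:
  r_0 = 22 (mod 23)
  r_1 = 321 (mod 529)
  r_2 = 6669 (mod 12167)
  r_3 = 152673 (mod 279841)
Final: r = 152673 with f(r) ≡ 0 mod 23^4.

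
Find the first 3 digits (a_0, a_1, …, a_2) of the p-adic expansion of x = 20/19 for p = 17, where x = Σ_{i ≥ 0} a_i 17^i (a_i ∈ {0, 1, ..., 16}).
(a_0, …, a_2) = (10, 12, 10)

v_17(20/19) = 0 (numerator and denominator both coprime to 17), so x ∈ ℤ_17^×. Compute digits iteratively via a_i = x_i mod 17, x_{i+1} = (x_i − a_i)/17, with x_0 = x:
  x_0 = 20/19;  a_0 = 10;  x_1 = (x_0 − 10)/17 = -10/19
  x_1 = -10/19;  a_1 = 12;  x_2 = (x_1 − 12)/17 = -14/19
  x_2 = -14/19;  a_2 = 10;  x_3 = (x_2 − 10)/17 = -12/19
Digits: (10, 12, 10).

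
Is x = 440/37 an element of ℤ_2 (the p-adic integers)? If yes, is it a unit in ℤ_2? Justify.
x ∈ ℤ_2 but not a unit; v_2(x) = 3 > 0

ℤ_2 = {x ∈ ℚ_2 : v_2(x) ≥ 0} and ℤ_2^× = {x ∈ ℤ_2 : v_2(x) = 0}. Here v_2(440/37) = v_2(num) − v_2(den) = 3; compare against these criteria.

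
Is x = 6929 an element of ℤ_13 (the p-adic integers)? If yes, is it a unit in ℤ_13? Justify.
x ∈ ℤ_13 but not a unit; v_13(x) = 2 > 0

ℤ_13 = {x ∈ ℚ_13 : v_13(x) ≥ 0} and ℤ_13^× = {x ∈ ℤ_13 : v_13(x) = 0}. Here v_13(6929) = v_13(num) − v_13(den) = 2; compare against these criteria.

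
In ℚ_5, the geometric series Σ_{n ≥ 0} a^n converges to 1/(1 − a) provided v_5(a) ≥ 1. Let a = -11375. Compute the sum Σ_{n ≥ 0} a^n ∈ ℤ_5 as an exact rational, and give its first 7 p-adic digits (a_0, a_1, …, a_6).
Σ a^n = 1/(1 − a) = 1/11376;  first 7 digits = (1, 0, 0, 4, 1, 1, 0)

v_5(a) = 3 ≥ 1, so the series converges in ℤ_5 to 1/(1 − a) = 1/(1 − (-11375)) = 1/11376. Expand this rational in ℤ_5: compute digits iteratively via d_i = x_i mod 5, x_{i+1} = (x_i − d_i)/5. The first 7 digits are (1, 0, 0, 4, 1, 1, 0).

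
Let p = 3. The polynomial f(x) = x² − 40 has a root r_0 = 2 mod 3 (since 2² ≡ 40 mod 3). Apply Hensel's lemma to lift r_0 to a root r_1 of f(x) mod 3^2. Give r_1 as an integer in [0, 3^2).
r_1 = 2 (mod 9)

Hensel's recurrence: r_{i+1} = r_i − f(r_i)·(f′(r_i))^{-1} mod 3^{i+2}, with f′(x) = 2x. Iterate:
  r_0 = 2 (mod 3)
  r_1 = 2 (mod 9)
Final: r_1 = 2, and one checks f(r_1) ≡ 0 mod 3^2.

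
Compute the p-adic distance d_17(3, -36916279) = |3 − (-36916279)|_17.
d_17(3, -36916279) = 1/1419857

Step 1 — x − y = 3 − (-36916279) = 36916282. Step 2 — v_17(36916282) = 5 (factor: 36916282 = (17^5 · 26); the sign does not affect v_p). Step 3 — |x − y|_17 = 17^{-5} = 1/1419857.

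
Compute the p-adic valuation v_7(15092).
v_7(15092) = 3

v_7(n) is the largest exponent k such that 7^k divides n. Factor out: 15092 = 7^3 · 44. (Sign doesn't affect v_p.) So v_7(15092) = 3.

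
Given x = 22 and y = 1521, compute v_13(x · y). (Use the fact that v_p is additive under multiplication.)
v_13(33462) = 2

v_p(x) = 0 (factor: 22 = 13^0 · 22); v_p(y) = 2 (factor: 1521 = 13^2 · 9). Additivity: v_p(xy) = v_p(x) + v_p(y) = 0 + 2 = 2. (Direct check: xy = 33462 = 13^2 · (198).)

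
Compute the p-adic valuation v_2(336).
v_2(336) = 4

v_2(n) is the largest exponent k such that 2^k divides n. Factor out: 336 = 2^4 · 21. (Sign doesn't affect v_p.) So v_2(336) = 4.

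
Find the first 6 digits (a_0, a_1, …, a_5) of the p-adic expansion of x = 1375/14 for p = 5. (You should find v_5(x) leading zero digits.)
(a_0, …, a_5) = (0, 0, 0, 4, 4, 3)

v_5(1375/14) = 3, so a_0 = ... = a_2 = 0. Factor out: x = 5^3 · u with u = 11/14 a unit in ℤ_5. Expand u iteratively via a_{v+i} = u_i mod 5, u_{i+1} = (u_i − a_{v+i})/5:
  u_0 = 11/14;  a_3 = 4;  u_1 = (u_0 − 4)/5 = -9/14
  u_1 = -9/14;  a_4 = 4;  u_2 = (u_1 − 4)/5 = -13/14
  u_2 = -13/14;  a_5 = 3;  u_3 = (u_2 − 3)/5 = -11/14
Digits: (0, 0, 0, 4, 4, 3).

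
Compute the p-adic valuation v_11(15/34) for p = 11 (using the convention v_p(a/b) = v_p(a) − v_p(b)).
v_11(15/34) = 0

Factor powers of 11 from the numerator and denominator of the reduced fraction: 15 = 11^0 · 15 and 34 = 11^0 · 34. Apply v_p(a/b) = v_p(a) − v_p(b): v_11(15/34) = 0 − 0 = 0.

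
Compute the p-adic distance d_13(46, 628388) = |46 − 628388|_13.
d_13(46, 628388) = 1/28561

Step 1 — x − y = 46 − 628388 = -628342. Step 2 — v_13(-628342) = 4 (factor: -628342 = −(13^4 · 22); the sign does not affect v_p). Step 3 — |x − y|_13 = 13^{-4} = 1/28561.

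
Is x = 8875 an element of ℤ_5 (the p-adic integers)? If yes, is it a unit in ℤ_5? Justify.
x ∈ ℤ_5 but not a unit; v_5(x) = 3 > 0

ℤ_5 = {x ∈ ℚ_5 : v_5(x) ≥ 0} and ℤ_5^× = {x ∈ ℤ_5 : v_5(x) = 0}. Here v_5(8875) = v_5(num) − v_5(den) = 3; compare against these criteria.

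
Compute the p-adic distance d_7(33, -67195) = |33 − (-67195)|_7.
d_7(33, -67195) = 1/16807

Step 1 — x − y = 33 − (-67195) = 67228. Step 2 — v_7(67228) = 5 (factor: 67228 = (7^5 · 4); the sign does not affect v_p). Step 3 — |x − y|_7 = 7^{-5} = 1/16807.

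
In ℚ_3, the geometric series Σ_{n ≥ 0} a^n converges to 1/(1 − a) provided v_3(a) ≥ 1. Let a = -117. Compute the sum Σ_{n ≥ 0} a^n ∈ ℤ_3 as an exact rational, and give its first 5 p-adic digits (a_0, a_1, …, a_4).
Σ a^n = 1/(1 − a) = 1/118;  first 5 digits = (1, 0, 2, 1, 2)

v_3(a) = 2 ≥ 1, so the series converges in ℤ_3 to 1/(1 − a) = 1/(1 − (-117)) = 1/118. Expand this rational in ℤ_3: compute digits iteratively via d_i = x_i mod 3, x_{i+1} = (x_i − d_i)/3. The first 5 digits are (1, 0, 2, 1, 2).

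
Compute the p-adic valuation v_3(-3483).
v_3(-3483) = 4

v_3(n) is the largest exponent k such that 3^k divides n. Factor out: -3483 = -3^4 · 43. (Sign doesn't affect v_p.) So v_3(-3483) = 4.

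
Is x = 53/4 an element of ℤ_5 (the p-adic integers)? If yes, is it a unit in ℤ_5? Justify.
x ∈ ℤ_5^× (unit); v_5(x) = 0

ℤ_5 = {x ∈ ℚ_5 : v_5(x) ≥ 0} and ℤ_5^× = {x ∈ ℤ_5 : v_5(x) = 0}. Here v_5(53/4) = v_5(num) − v_5(den) = 0; compare against these criteria.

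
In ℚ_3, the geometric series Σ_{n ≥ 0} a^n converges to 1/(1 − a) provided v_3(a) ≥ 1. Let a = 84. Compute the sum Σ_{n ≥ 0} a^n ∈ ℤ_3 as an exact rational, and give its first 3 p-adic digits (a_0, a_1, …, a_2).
Σ a^n = 1/(1 − a) = -1/83;  first 3 digits = (1, 1, 1)

v_3(a) = 1 ≥ 1, so the series converges in ℤ_3 to 1/(1 − a) = 1/(1 − 84) = -1/83. Expand this rational in ℤ_3: compute digits iteratively via d_i = x_i mod 3, x_{i+1} = (x_i − d_i)/3. The first 3 digits are (1, 1, 1).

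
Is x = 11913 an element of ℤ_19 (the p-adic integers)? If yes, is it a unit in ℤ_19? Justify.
x ∈ ℤ_19 but not a unit; v_19(x) = 2 > 0

ℤ_19 = {x ∈ ℚ_19 : v_19(x) ≥ 0} and ℤ_19^× = {x ∈ ℤ_19 : v_19(x) = 0}. Here v_19(11913) = v_19(num) − v_19(den) = 2; compare against these criteria.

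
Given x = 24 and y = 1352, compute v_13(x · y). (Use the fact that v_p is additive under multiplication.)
v_13(32448) = 2

v_p(x) = 0 (factor: 24 = 13^0 · 24); v_p(y) = 2 (factor: 1352 = 13^2 · 8). Additivity: v_p(xy) = v_p(x) + v_p(y) = 0 + 2 = 2. (Direct check: xy = 32448 = 13^2 · (192).)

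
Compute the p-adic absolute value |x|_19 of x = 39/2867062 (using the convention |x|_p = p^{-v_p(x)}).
|39/2867062|_19 = 130321

Step 1 — compute v_19(x) by factoring powers of 19 out of the numerator and denominator: v_19(39/2867062) = -4. Step 2 — apply |x|_p = p^{-v_p(x)} = 19^{4} = 130321.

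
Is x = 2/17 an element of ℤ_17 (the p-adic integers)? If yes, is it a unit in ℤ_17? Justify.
x ∉ ℤ_17 (v_17(x) = -1 < 0)

ℤ_17 = {x ∈ ℚ_17 : v_17(x) ≥ 0} and ℤ_17^× = {x ∈ ℤ_17 : v_17(x) = 0}. Here v_17(2/17) = v_17(num) − v_17(den) = -1; compare against these criteria.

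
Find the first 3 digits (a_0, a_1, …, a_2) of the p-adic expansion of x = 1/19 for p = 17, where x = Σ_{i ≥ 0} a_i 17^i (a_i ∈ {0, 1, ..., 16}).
(a_0, …, a_2) = (9, 12, 10)

v_17(1/19) = 0 (numerator and denominator both coprime to 17), so x ∈ ℤ_17^×. Compute digits iteratively via a_i = x_i mod 17, x_{i+1} = (x_i − a_i)/17, with x_0 = x:
  x_0 = 1/19;  a_0 = 9;  x_1 = (x_0 − 9)/17 = -10/19
  x_1 = -10/19;  a_1 = 12;  x_2 = (x_1 − 12)/17 = -14/19
  x_2 = -14/19;  a_2 = 10;  x_3 = (x_2 − 10)/17 = -12/19
Digits: (9, 12, 10).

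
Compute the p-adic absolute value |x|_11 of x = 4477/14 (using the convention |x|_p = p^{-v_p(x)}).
|4477/14|_11 = 1/121

Step 1 — compute v_11(x) by factoring powers of 11 out of the numerator and denominator: v_11(4477/14) = 2. Step 2 — apply |x|_p = p^{-v_p(x)} = 11^{-2} = 1/121.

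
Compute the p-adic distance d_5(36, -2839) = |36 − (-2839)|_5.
d_5(36, -2839) = 1/125

Step 1 — x − y = 36 − (-2839) = 2875. Step 2 — v_5(2875) = 3 (factor: 2875 = (5^3 · 23); the sign does not affect v_p). Step 3 — |x − y|_5 = 5^{-3} = 1/125.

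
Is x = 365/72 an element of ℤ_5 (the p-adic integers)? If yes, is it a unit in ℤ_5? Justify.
x ∈ ℤ_5 but not a unit; v_5(x) = 1 > 0

ℤ_5 = {x ∈ ℚ_5 : v_5(x) ≥ 0} and ℤ_5^× = {x ∈ ℤ_5 : v_5(x) = 0}. Here v_5(365/72) = v_5(num) − v_5(den) = 1; compare against these criteria.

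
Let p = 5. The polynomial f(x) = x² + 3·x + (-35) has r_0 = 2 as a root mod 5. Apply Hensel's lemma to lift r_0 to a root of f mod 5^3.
r_2 = 77 (mod 125)

Hensel: r_{i+1} = r_i − f(r_i)·(f′(r_i))^{-1} mod 5^{i+2}, f′(x) = 2x + 3. Iterate:
  r_0 = 2 (mod 5)
  r_1 = 2 (mod 25)
  r_2 = 77 (mod 125)
Final: r = 77 satisfies f(r) ≡ 0 mod 5^3.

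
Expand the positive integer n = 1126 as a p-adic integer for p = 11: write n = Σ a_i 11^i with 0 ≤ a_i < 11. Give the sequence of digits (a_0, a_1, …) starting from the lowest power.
(a_0, a_1, …) = (4, 3, 9)

Repeated division by 11 gives the digits low-to-high: 1126 = 4 + 3·11^1 + 9·11^2. Digit sequence: (4, 3, 9).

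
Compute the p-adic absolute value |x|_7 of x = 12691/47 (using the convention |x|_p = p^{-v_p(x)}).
|12691/47|_7 = 1/343

Step 1 — compute v_7(x) by factoring powers of 7 out of the numerator and denominator: v_7(12691/47) = 3. Step 2 — apply |x|_p = p^{-v_p(x)} = 7^{-3} = 1/343.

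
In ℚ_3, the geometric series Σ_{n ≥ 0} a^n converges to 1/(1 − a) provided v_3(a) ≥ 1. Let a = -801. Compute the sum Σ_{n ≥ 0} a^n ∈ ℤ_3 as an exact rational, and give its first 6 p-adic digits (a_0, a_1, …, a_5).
Σ a^n = 1/(1 − a) = 1/802;  first 6 digits = (1, 0, 1, 0, 0, 0)

v_3(a) = 2 ≥ 1, so the series converges in ℤ_3 to 1/(1 − a) = 1/(1 − (-801)) = 1/802. Expand this rational in ℤ_3: compute digits iteratively via d_i = x_i mod 3, x_{i+1} = (x_i − d_i)/3. The first 6 digits are (1, 0, 1, 0, 0, 0).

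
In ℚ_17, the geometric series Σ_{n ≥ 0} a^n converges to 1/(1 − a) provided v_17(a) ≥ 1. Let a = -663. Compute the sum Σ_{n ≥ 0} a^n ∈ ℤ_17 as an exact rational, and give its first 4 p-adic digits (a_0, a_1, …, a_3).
Σ a^n = 1/(1 − a) = 1/664;  first 4 digits = (1, 12, 5, 15)

v_17(a) = 1 ≥ 1, so the series converges in ℤ_17 to 1/(1 − a) = 1/(1 − (-663)) = 1/664. Expand this rational in ℤ_17: compute digits iteratively via d_i = x_i mod 17, x_{i+1} = (x_i − d_i)/17. The first 4 digits are (1, 12, 5, 15).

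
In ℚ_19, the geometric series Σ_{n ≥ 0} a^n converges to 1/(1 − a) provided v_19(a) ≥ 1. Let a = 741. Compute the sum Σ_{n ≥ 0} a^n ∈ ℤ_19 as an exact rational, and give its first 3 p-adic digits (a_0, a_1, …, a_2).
Σ a^n = 1/(1 − a) = -1/740;  first 3 digits = (1, 1, 3)

v_19(a) = 1 ≥ 1, so the series converges in ℤ_19 to 1/(1 − a) = 1/(1 − 741) = -1/740. Expand this rational in ℤ_19: compute digits iteratively via d_i = x_i mod 19, x_{i+1} = (x_i − d_i)/19. The first 3 digits are (1, 1, 3).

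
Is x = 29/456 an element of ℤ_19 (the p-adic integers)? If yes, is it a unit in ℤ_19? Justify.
x ∉ ℤ_19 (v_19(x) = -1 < 0)

ℤ_19 = {x ∈ ℚ_19 : v_19(x) ≥ 0} and ℤ_19^× = {x ∈ ℤ_19 : v_19(x) = 0}. Here v_19(29/456) = v_19(num) − v_19(den) = -1; compare against these criteria.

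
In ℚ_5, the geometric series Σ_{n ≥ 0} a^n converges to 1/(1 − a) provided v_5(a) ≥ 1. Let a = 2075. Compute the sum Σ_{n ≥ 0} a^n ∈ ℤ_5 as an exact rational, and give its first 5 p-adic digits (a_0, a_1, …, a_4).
Σ a^n = 1/(1 − a) = -1/2074;  first 5 digits = (1, 0, 3, 1, 2)

v_5(a) = 2 ≥ 1, so the series converges in ℤ_5 to 1/(1 − a) = 1/(1 − 2075) = -1/2074. Expand this rational in ℤ_5: compute digits iteratively via d_i = x_i mod 5, x_{i+1} = (x_i − d_i)/5. The first 5 digits are (1, 0, 3, 1, 2).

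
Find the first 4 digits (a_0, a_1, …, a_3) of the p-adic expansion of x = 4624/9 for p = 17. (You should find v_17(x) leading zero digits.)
(a_0, …, a_3) = (0, 0, 15, 3)

v_17(4624/9) = 2, so a_0 = ... = a_1 = 0. Factor out: x = 17^2 · u with u = 16/9 a unit in ℤ_17. Expand u iteratively via a_{v+i} = u_i mod 17, u_{i+1} = (u_i − a_{v+i})/17:
  u_0 = 16/9;  a_2 = 15;  u_1 = (u_0 − 15)/17 = -7/9
  u_1 = -7/9;  a_3 = 3;  u_2 = (u_1 − 3)/17 = -2/9
Digits: (0, 0, 15, 3).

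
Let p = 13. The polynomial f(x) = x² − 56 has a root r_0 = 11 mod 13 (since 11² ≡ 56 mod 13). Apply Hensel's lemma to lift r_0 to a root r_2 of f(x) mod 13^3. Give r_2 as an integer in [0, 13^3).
r_2 = 1675 (mod 2197)

Hensel's recurrence: r_{i+1} = r_i − f(r_i)·(f′(r_i))^{-1} mod 13^{i+2}, with f′(x) = 2x. Iterate:
  r_0 = 11 (mod 13)
  r_1 = 154 (mod 169)
  r_2 = 1675 (mod 2197)
Final: r_2 = 1675, and one checks f(r_2) ≡ 0 mod 13^3.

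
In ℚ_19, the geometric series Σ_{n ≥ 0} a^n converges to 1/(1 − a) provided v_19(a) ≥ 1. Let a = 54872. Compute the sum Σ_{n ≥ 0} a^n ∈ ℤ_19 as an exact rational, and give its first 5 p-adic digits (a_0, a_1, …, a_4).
Σ a^n = 1/(1 − a) = -1/54871;  first 5 digits = (1, 0, 0, 8, 0)

v_19(a) = 3 ≥ 1, so the series converges in ℤ_19 to 1/(1 − a) = 1/(1 − 54872) = -1/54871. Expand this rational in ℤ_19: compute digits iteratively via d_i = x_i mod 19, x_{i+1} = (x_i − d_i)/19. The first 5 digits are (1, 0, 0, 8, 0).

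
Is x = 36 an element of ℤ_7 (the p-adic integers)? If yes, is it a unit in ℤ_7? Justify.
x ∈ ℤ_7^× (unit); v_7(x) = 0

ℤ_7 = {x ∈ ℚ_7 : v_7(x) ≥ 0} and ℤ_7^× = {x ∈ ℤ_7 : v_7(x) = 0}. Here v_7(36) = v_7(num) − v_7(den) = 0; compare against these criteria.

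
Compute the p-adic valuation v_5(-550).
v_5(-550) = 2

v_5(n) is the largest exponent k such that 5^k divides n. Factor out: -550 = -5^2 · 22. (Sign doesn't affect v_p.) So v_5(-550) = 2.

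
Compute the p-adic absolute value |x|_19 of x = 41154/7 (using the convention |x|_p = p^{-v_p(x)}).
|41154/7|_19 = 1/6859

Step 1 — compute v_19(x) by factoring powers of 19 out of the numerator and denominator: v_19(41154/7) = 3. Step 2 — apply |x|_p = p^{-v_p(x)} = 19^{-3} = 1/6859.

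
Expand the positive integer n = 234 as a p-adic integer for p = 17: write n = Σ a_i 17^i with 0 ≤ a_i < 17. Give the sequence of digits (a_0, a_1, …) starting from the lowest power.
(a_0, a_1, …) = (13, 13)

Repeated division by 17 gives the digits low-to-high: 234 = 13 + 13·17^1. Digit sequence: (13, 13).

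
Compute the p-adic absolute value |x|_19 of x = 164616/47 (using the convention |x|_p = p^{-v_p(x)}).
|164616/47|_19 = 1/6859

Step 1 — compute v_19(x) by factoring powers of 19 out of the numerator and denominator: v_19(164616/47) = 3. Step 2 — apply |x|_p = p^{-v_p(x)} = 19^{-3} = 1/6859.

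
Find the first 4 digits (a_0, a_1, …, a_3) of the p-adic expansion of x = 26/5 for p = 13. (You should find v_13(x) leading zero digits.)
(a_0, …, a_3) = (0, 3, 5, 10)

v_13(26/5) = 1, so a_0 = ... = a_0 = 0. Factor out: x = 13^1 · u with u = 2/5 a unit in ℤ_13. Expand u iteratively via a_{v+i} = u_i mod 13, u_{i+1} = (u_i − a_{v+i})/13:
  u_0 = 2/5;  a_1 = 3;  u_1 = (u_0 − 3)/13 = -1/5
  u_1 = -1/5;  a_2 = 5;  u_2 = (u_1 − 5)/13 = -2/5
  u_2 = -2/5;  a_3 = 10;  u_3 = (u_2 − 10)/13 = -4/5
Digits: (0, 3, 5, 10).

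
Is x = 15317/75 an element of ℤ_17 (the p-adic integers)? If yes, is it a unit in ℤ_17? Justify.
x ∈ ℤ_17 but not a unit; v_17(x) = 2 > 0

ℤ_17 = {x ∈ ℚ_17 : v_17(x) ≥ 0} and ℤ_17^× = {x ∈ ℤ_17 : v_17(x) = 0}. Here v_17(15317/75) = v_17(num) − v_17(den) = 2; compare against these criteria.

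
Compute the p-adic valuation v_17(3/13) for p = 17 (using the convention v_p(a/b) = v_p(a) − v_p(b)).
v_17(3/13) = 0

Factor powers of 17 from the numerator and denominator of the reduced fraction: 3 = 17^0 · 3 and 13 = 17^0 · 13. Apply v_p(a/b) = v_p(a) − v_p(b): v_17(3/13) = 0 − 0 = 0.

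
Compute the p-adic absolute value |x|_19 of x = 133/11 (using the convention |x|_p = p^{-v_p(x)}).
|133/11|_19 = 1/19

Step 1 — compute v_19(x) by factoring powers of 19 out of the numerator and denominator: v_19(133/11) = 1. Step 2 — apply |x|_p = p^{-v_p(x)} = 19^{-1} = 1/19.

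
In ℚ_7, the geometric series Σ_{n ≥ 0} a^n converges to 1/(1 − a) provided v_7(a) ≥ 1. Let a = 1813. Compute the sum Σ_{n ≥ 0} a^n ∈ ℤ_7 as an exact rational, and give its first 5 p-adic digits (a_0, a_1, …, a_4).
Σ a^n = 1/(1 − a) = -1/1812;  first 5 digits = (1, 0, 2, 5, 4)

v_7(a) = 2 ≥ 1, so the series converges in ℤ_7 to 1/(1 − a) = 1/(1 − 1813) = -1/1812. Expand this rational in ℤ_7: compute digits iteratively via d_i = x_i mod 7, x_{i+1} = (x_i − d_i)/7. The first 5 digits are (1, 0, 2, 5, 4).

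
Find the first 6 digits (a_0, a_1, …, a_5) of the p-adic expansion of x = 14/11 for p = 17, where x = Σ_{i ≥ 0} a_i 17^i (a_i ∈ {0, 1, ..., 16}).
(a_0, …, a_5) = (9, 15, 13, 10, 4, 9)

v_17(14/11) = 0 (numerator and denominator both coprime to 17), so x ∈ ℤ_17^×. Compute digits iteratively via a_i = x_i mod 17, x_{i+1} = (x_i − a_i)/17, with x_0 = x:
  x_0 = 14/11;  a_0 = 9;  x_1 = (x_0 − 9)/17 = -5/11
  x_1 = -5/11;  a_1 = 15;  x_2 = (x_1 − 15)/17 = -10/11
  x_2 = -10/11;  a_2 = 13;  x_3 = (x_2 − 13)/17 = -9/11
  x_3 = -9/11;  a_3 = 10;  x_4 = (x_3 − 10)/17 = -7/11
  x_4 = -7/11;  a_4 = 4;  x_5 = (x_4 − 4)/17 = -3/11
  x_5 = -3/11;  a_5 = 9;  x_6 = (x_5 − 9)/17 = -6/11
Digits: (9, 15, 13, 10, 4, 9).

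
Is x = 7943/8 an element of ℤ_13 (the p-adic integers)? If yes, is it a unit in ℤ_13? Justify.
x ∈ ℤ_13 but not a unit; v_13(x) = 2 > 0

ℤ_13 = {x ∈ ℚ_13 : v_13(x) ≥ 0} and ℤ_13^× = {x ∈ ℤ_13 : v_13(x) = 0}. Here v_13(7943/8) = v_13(num) − v_13(den) = 2; compare against these criteria.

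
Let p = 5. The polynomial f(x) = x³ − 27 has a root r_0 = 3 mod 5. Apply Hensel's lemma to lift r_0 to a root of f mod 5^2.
r_1 = 3 (mod 25)

Hensel: r_{i+1} = r_i − f(r_i)/f′(r_i) mod 5^{i+2}, where f′(x) = 3x². Iterate:
  r_0 = 3 (mod 5)
  r_1 = 3 (mod 25)
Final: r = 3 with f(r) ≡ 0 mod 5^2.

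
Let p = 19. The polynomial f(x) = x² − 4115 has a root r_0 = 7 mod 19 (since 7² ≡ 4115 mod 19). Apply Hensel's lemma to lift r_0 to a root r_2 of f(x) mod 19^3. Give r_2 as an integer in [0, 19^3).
r_2 = 4681 (mod 6859)

Hensel's recurrence: r_{i+1} = r_i − f(r_i)·(f′(r_i))^{-1} mod 19^{i+2}, with f′(x) = 2x. Iterate:
  r_0 = 7 (mod 19)
  r_1 = 349 (mod 361)
  r_2 = 4681 (mod 6859)
Final: r_2 = 4681, and one checks f(r_2) ≡ 0 mod 19^3.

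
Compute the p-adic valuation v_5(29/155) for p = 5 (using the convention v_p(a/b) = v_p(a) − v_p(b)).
v_5(29/155) = -1

Factor powers of 5 from the numerator and denominator of the reduced fraction: 29 = 5^0 · 29 and 155 = 5^1 · 31. Apply v_p(a/b) = v_p(a) − v_p(b): v_5(29/155) = 0 − 1 = -1.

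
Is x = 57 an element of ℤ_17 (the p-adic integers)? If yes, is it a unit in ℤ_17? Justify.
x ∈ ℤ_17^× (unit); v_17(x) = 0

ℤ_17 = {x ∈ ℚ_17 : v_17(x) ≥ 0} and ℤ_17^× = {x ∈ ℤ_17 : v_17(x) = 0}. Here v_17(57) = v_17(num) − v_17(den) = 0; compare against these criteria.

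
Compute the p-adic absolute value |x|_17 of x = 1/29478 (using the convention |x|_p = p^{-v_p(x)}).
|1/29478|_17 = 4913

Step 1 — compute v_17(x) by factoring powers of 17 out of the numerator and denominator: v_17(1/29478) = -3. Step 2 — apply |x|_p = p^{-v_p(x)} = 17^{3} = 4913.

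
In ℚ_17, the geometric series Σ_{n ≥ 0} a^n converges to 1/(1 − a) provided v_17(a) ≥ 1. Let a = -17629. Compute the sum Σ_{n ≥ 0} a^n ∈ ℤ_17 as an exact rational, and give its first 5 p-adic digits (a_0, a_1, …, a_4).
Σ a^n = 1/(1 − a) = 1/17630;  first 5 digits = (1, 0, 7, 13, 14)

v_17(a) = 2 ≥ 1, so the series converges in ℤ_17 to 1/(1 − a) = 1/(1 − (-17629)) = 1/17630. Expand this rational in ℤ_17: compute digits iteratively via d_i = x_i mod 17, x_{i+1} = (x_i − d_i)/17. The first 5 digits are (1, 0, 7, 13, 14).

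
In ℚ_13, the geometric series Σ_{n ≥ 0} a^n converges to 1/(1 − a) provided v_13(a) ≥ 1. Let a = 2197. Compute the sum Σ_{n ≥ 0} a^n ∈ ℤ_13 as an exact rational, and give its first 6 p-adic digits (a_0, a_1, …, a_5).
Σ a^n = 1/(1 − a) = -1/2196;  first 6 digits = (1, 0, 0, 1, 0, 0)

v_13(a) = 3 ≥ 1, so the series converges in ℤ_13 to 1/(1 − a) = 1/(1 − 2197) = -1/2196. Expand this rational in ℤ_13: compute digits iteratively via d_i = x_i mod 13, x_{i+1} = (x_i − d_i)/13. The first 6 digits are (1, 0, 0, 1, 0, 0).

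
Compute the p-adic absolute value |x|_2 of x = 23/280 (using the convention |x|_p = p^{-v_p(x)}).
|23/280|_2 = 8

Step 1 — compute v_2(x) by factoring powers of 2 out of the numerator and denominator: v_2(23/280) = -3. Step 2 — apply |x|_p = p^{-v_p(x)} = 2^{3} = 8.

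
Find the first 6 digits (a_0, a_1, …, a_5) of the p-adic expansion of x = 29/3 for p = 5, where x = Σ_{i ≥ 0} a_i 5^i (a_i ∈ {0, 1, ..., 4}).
(a_0, …, a_5) = (3, 3, 3, 1, 3, 1)

v_5(29/3) = 0 (numerator and denominator both coprime to 5), so x ∈ ℤ_5^×. Compute digits iteratively via a_i = x_i mod 5, x_{i+1} = (x_i − a_i)/5, with x_0 = x:
  x_0 = 29/3;  a_0 = 3;  x_1 = (x_0 − 3)/5 = 4/3
  x_1 = 4/3;  a_1 = 3;  x_2 = (x_1 − 3)/5 = -1/3
  x_2 = -1/3;  a_2 = 3;  x_3 = (x_2 − 3)/5 = -2/3
  x_3 = -2/3;  a_3 = 1;  x_4 = (x_3 − 1)/5 = -1/3
  x_4 = -1/3;  a_4 = 3;  x_5 = (x_4 − 3)/5 = -2/3
  x_5 = -2/3;  a_5 = 1;  x_6 = (x_5 − 1)/5 = -1/3
Digits: (3, 3, 3, 1, 3, 1).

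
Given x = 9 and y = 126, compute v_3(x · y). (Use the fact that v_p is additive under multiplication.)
v_3(1134) = 4

v_p(x) = 2 (factor: 9 = 3^2 · 1); v_p(y) = 2 (factor: 126 = 3^2 · 14). Additivity: v_p(xy) = v_p(x) + v_p(y) = 2 + 2 = 4. (Direct check: xy = 1134 = 3^4 · (14).)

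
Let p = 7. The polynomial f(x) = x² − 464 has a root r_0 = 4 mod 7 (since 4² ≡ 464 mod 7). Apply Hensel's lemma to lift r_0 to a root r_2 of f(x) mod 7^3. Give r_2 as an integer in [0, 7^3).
r_2 = 11 (mod 343)

Hensel's recurrence: r_{i+1} = r_i − f(r_i)·(f′(r_i))^{-1} mod 7^{i+2}, with f′(x) = 2x. Iterate:
  r_0 = 4 (mod 7)
  r_1 = 11 (mod 49)
  r_2 = 11 (mod 343)
Final: r_2 = 11, and one checks f(r_2) ≡ 0 mod 7^3.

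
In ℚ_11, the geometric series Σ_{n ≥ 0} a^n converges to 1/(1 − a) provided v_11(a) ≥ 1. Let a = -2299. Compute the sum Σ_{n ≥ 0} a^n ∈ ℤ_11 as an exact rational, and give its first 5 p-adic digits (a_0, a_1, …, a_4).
Σ a^n = 1/(1 − a) = 1/2300;  first 5 digits = (1, 0, 3, 9, 8)

v_11(a) = 2 ≥ 1, so the series converges in ℤ_11 to 1/(1 − a) = 1/(1 − (-2299)) = 1/2300. Expand this rational in ℤ_11: compute digits iteratively via d_i = x_i mod 11, x_{i+1} = (x_i − d_i)/11. The first 5 digits are (1, 0, 3, 9, 8).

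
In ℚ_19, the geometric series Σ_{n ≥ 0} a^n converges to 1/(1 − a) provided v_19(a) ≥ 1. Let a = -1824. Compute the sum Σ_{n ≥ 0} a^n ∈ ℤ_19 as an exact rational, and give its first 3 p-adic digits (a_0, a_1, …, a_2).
Σ a^n = 1/(1 − a) = 1/1825;  first 3 digits = (1, 18, 14)

v_19(a) = 1 ≥ 1, so the series converges in ℤ_19 to 1/(1 − a) = 1/(1 − (-1824)) = 1/1825. Expand this rational in ℤ_19: compute digits iteratively via d_i = x_i mod 19, x_{i+1} = (x_i − d_i)/19. The first 3 digits are (1, 18, 14).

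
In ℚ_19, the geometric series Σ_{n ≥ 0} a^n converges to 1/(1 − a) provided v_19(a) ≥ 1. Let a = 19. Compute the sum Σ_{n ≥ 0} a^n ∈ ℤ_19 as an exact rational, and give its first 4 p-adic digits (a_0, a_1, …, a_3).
Σ a^n = 1/(1 − a) = -1/18;  first 4 digits = (1, 1, 1, 1)

v_19(a) = 1 ≥ 1, so the series converges in ℤ_19 to 1/(1 − a) = 1/(1 − 19) = -1/18. Expand this rational in ℤ_19: compute digits iteratively via d_i = x_i mod 19, x_{i+1} = (x_i − d_i)/19. The first 4 digits are (1, 1, 1, 1).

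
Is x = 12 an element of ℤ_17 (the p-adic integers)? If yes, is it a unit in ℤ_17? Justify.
x ∈ ℤ_17^× (unit); v_17(x) = 0

ℤ_17 = {x ∈ ℚ_17 : v_17(x) ≥ 0} and ℤ_17^× = {x ∈ ℤ_17 : v_17(x) = 0}. Here v_17(12) = v_17(num) − v_17(den) = 0; compare against these criteria.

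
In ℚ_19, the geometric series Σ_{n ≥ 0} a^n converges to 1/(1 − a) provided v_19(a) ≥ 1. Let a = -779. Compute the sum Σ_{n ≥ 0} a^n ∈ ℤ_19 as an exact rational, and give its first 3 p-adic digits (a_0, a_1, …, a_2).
Σ a^n = 1/(1 − a) = 1/780;  first 3 digits = (1, 16, 6)

v_19(a) = 1 ≥ 1, so the series converges in ℤ_19 to 1/(1 − a) = 1/(1 − (-779)) = 1/780. Expand this rational in ℤ_19: compute digits iteratively via d_i = x_i mod 19, x_{i+1} = (x_i − d_i)/19. The first 3 digits are (1, 16, 6).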